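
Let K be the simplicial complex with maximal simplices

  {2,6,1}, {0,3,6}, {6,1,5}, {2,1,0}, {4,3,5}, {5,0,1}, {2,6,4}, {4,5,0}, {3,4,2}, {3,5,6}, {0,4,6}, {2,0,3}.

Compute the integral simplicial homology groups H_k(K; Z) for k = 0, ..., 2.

H_0 ≅ Z,  H_1 ≅ Z/2,  H_2 = 0.

Order the vertices as 0 < 1 < 2 < 3 < 4 < 5 < 6. Listing each simplex with vertices in this order, K has dimension 2 with simplices:

  0-simplices (7): [0], [1], [2], [3], [4], [5], [6]
  1-simplices (18): [0,1], [0,2], [0,3], [0,4], [0,5], [0,6], [1,2], [1,5], [1,6], [2,3], [2,4], [2,6], [3,4], [3,5], [3,6], [4,5], [4,6], [5,6]
  2-simplices (12): [0,1,2], [0,1,5], [0,2,3], [0,3,6], [0,4,5], [0,4,6], [1,2,6], [1,5,6], [2,3,4], [2,4,6], [3,4,5], [3,5,6]

giving chain groups C_0 ≅ Z^7, C_1 ≅ Z^18, C_2 ≅ Z^12.

The boundary map ∂_1: C_1 → C_0 is given by ∂[p,q] = [q] − [p]. For instance
  ∂[4,6] = [6] − [4].
As a 7×18 matrix over Z this has rank 6, with invariant factors (1,1,1,1,1,1).

The boundary map ∂_2: C_2 → C_1 maps a triangle to the signed sum of its edges. For instance
  ∂[3,5,6] = [5,6] − [3,6] + [3,5],
  ∂[1,5,6] = [5,6] − [1,6] + [1,5].
As a 18×12 matrix over Z this has rank 12, with invariant factors (1,1,1,1,1,1,1,1,1,1,1,2).

Now H_k = ker ∂_k / im ∂_{k+1}, so:

  H_0: rank C_0 − rank ∂_1 = 7 − 6 = 1, and the invariant factors of ∂_1 are all 1, so H_0 ≅ Z.
  H_1: rank ker ∂_1 − rank ∂_2 = (18 − 6) − 12 = 0, and ∂_2 has invariant factor 2 > 1, so H_1 ≅ Z/2.
  H_2: rank ker ∂_2 − rank ∂_3 = (12 − 12) − 0 = 0, and there is no ∂_3, so H_2 ≅ 0.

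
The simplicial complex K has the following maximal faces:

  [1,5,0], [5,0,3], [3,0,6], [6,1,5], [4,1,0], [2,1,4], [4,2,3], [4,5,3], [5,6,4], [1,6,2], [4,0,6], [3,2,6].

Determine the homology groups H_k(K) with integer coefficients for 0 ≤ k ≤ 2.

We work with the vertex ordering 0 < 1 < 2 < 3 < 4 < 5 < 6. The simplices of K, each written with vertices in increasing order, are:

  0-simplices (7): [0], [1], [2], [3], [4], [5], [6]
  1-simplices (18): [0,1], [0,3], [0,4], [0,5], [0,6], [1,2], [1,4], [1,5], [1,6], [2,3], [2,4], [2,6], [3,4], [3,5], [3,6], [4,5], [4,6], [5,6]
  2-simplices (12): [0,1,4], [0,1,5], [0,3,5], [0,3,6], [0,4,6], [1,2,4], [1,2,6], [1,5,6], [2,3,4], [2,3,6], [3,4,5], [4,5,6]

giving chain groups C_0 ≅ Z^7, C_1 ≅ Z^18, C_2 ≅ Z^12.

Boundary ∂_1: C_1 → C_0 maps an edge to its endpoints' difference, ∂[p,q] = q − p.
As a 7×18 matrix over Z this has rank 6, with invariant factors (1,1,1,1,1,1).

The boundary map ∂_2: C_2 → C_1 acts by ∂[p,q,r] = [q,r] − [p,r] + [p,q]. For instance
  ∂[1,5,6] = [5,6] − [1,6] + [1,5],
  ∂[0,3,6] = [3,6] − [0,6] + [0,3].
This gives a 18×12 integer matrix of rank 12; reducing to Smith normal form yields diagonal entries (1,1,1,1,1,1,1,1,1,1,1,2).

Reading off H_k = ker ∂_k / im ∂_{k+1}:

  H_0: rank C_0 − rank ∂_1 = 7 − 6 = 1, and the invariant factors of ∂_1 are all 1, so H_0 = Z.
  H_1: rank ker ∂_1 − rank ∂_2 = (18 − 6) − 12 = 0, and ∂_2 has invariant factor 2 > 1, so H_1 = Z_2.
  H_2: rank ker ∂_2 − rank ∂_3 = (12 − 12) − 0 = 0, and there is no ∂_3, so H_2 = 0.

(K is a triangulation of the real projective plane RP^2.)

H_0 = Z,  H_1 = Z_2,  H_2 = 0.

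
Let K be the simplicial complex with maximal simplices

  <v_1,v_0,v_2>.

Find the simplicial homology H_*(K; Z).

H_0 = Z,  H_1 = 0,  H_2 = 0.

We work with the vertex ordering v_0 < v_1 < v_2. The simplices of K, each written with vertices in increasing order, are:

  0-simplices (3): [v_0], [v_1], [v_2]
  1-simplices (3): [v_0,v_1], [v_0,v_2], [v_1,v_2]
  2-simplices (1): [v_0,v_1,v_2]

Hence C_0 ≅ Z^3, C_1 ≅ Z^3, C_2 ≅ Z^1.

The boundary map ∂_1: C_1 → C_0 is given by ∂[p,q] = [q] − [p]. For instance
  ∂[v_0,v_1] = [v_1] − [v_0].
This gives a 3×3 integer matrix of rank 2; reducing to Smith normal form yields diagonal entries (1,1).

Boundary ∂_2: C_2 → C_1 maps a triangle to the signed sum of its edges. For instance
  ∂[v_0,v_1,v_2] = [v_1,v_2] − [v_0,v_2] + [v_0,v_1].
The 3×1 boundary matrix has rank 1 and Smith normal form diag(1).

Now H_k = ker ∂_k / im ∂_{k+1}, so:

  H_0: rank C_0 − rank ∂_1 = 3 − 2 = 1, and the invariant factors of ∂_1 are all 1, so H_0 ≅ Z.
  H_1: rank ker ∂_1 − rank ∂_2 = (3 − 2) − 1 = 0, and the invariant factors of ∂_2 are all 1, so H_1 ≅ 0.
  H_2: rank ker ∂_2 − rank ∂_3 = (1 − 1) − 0 = 0, and there is no ∂_3, so H_2 ≅ 0.

As a check, the Euler characteristic is 3 − 3 + 1 = 1, which agrees with 1 − 0 + 0 = 1.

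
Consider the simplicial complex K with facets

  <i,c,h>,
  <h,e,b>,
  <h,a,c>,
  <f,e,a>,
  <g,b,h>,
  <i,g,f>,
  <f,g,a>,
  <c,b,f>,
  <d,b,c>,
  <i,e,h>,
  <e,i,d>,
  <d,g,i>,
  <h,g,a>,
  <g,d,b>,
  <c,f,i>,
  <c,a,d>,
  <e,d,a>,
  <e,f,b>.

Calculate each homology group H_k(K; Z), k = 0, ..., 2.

We work with the vertex ordering a < b < c < d < e < f < g < h < i. The simplices of K, each written with vertices in increasing order, are:

  0-simplices (9): a, b, c, d, e, f, g, h, i
  1-simplices (27): ac, ad, ae, af, ag, ah, bc, bd, be, bf, bg, bh, cd, cf, ch, ci, de, dg, di, ef, eh, ei, fg, fi, gh, gi, hi
  2-simplices (18): acd, ach, ade, aef, afg, agh, bcd, bcf, bdg, bef, beh, bgh, cfi, chi, dei, dgi, ehi, fgi

so the chain groups are C_0 ≅ Z^9, C_1 ≅ Z^27, C_2 ≅ Z^18.

∂_1: C_1 → C_0 sends each edge [p,q] (with p < q) to q − p. For instance
  ∂ae = e − a.
As a 9×27 matrix over Z this has rank 8, with invariant factors (1,1,1,1,1,1,1,1).

The boundary map ∂_2: C_2 → C_1 sends each 2-simplex [p,q,r] to [q,r] − [p,r] + [p,q]. For instance
  ∂bcd = cd − bd + bc,
  ∂bgh = gh − bh + bg.
The 27×18 boundary matrix has rank 17 and Smith normal form diag(1,1,1,1,1,1,1,1,1,1,1,1,1,1,1,1,1).

Reading off H_k = ker ∂_k / im ∂_{k+1}:

  H_0: rank C_0 − rank ∂_1 = 9 − 8 = 1, and the invariant factors of ∂_1 are all 1, so H_0 = Z.
  H_1: rank ker ∂_1 − rank ∂_2 = (27 − 8) − 17 = 2, and the invariant factors of ∂_2 are all 1, so H_1 = Z^2.
  H_2: rank ker ∂_2 − rank ∂_3 = (18 − 17) − 0 = 1, and there is no ∂_3, so H_2 = Z.

(K is a triangulation of the torus T^2.)

H_0 = Z,  H_1 = Z^2,  H_2 = Z.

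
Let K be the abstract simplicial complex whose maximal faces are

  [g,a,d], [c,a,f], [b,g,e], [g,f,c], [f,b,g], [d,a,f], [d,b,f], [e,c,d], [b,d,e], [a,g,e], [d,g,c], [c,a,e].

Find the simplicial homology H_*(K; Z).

Take the total order a < b < c < d < e < f < g on the vertex set. Then K (dimension 2) consists of the simplices:

  0-simplices (7): a, b, c, d, e, f, g
  1-simplices (18): ac, ad, ae, af, ag, bd, be, bf, bg, cd, ce, cf, cg, de, df, dg, eg, fg
  2-simplices (12): ace, acf, adf, adg, aeg, bde, bdf, beg, bfg, cde, cdg, cfg

so the chain groups are C_0 ≅ Z^7, C_1 ≅ Z^18, C_2 ≅ Z^12.

The boundary map ∂_1: C_1 → C_0 sends each edge [p,q] (with p < q) to q − p. For instance
  ∂ad = d − a.
This gives a 7×18 integer matrix of rank 6; reducing to Smith normal form yields diagonal entries (1,1,1,1,1,1).

Boundary ∂_2: C_2 → C_1 sends each 2-simplex [p,q,r] to [q,r] − [p,r] + [p,q]. For instance
  ∂bde = de − be + bd,
  ∂bdf = df − bf + bd.
This gives a 18×12 integer matrix of rank 12; reducing to Smith normal form yields diagonal entries (1,1,1,1,1,1,1,1,1,1,1,2).

From H_k ≅ ker(∂_k) / im(∂_{k+1}) we obtain:

  H_0: rank C_0 − rank ∂_1 = 7 − 6 = 1, and the invariant factors of ∂_1 are all 1, so H_0 = Z.
  H_1: rank ker ∂_1 − rank ∂_2 = (18 − 6) − 12 = 0, and ∂_2 has invariant factor 2 > 1, so H_1 = Z/2.
  H_2: rank ker ∂_2 − rank ∂_3 = (12 − 12) − 0 = 0, and there is no ∂_3, so H_2 = 0.

H_0 ≅ Z,  H_1 ≅ Z/2,  H_2 = 0.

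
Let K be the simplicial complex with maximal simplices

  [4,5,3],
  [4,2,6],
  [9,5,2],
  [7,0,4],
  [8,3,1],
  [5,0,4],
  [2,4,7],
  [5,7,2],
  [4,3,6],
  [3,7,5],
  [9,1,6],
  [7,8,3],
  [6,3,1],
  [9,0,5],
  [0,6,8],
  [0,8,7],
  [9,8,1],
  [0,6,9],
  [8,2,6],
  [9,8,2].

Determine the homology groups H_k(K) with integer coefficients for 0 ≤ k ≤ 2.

H_0 ≅ Z,  H_1 ≅ Z × Z/2,  H_2 = 0.

Fix the vertex order 0 < 1 < 2 < 3 < 4 < 5 < 6 < 7 < 8 < 9 and write every simplex with vertices in increasing order. Then dim K = 2 and the simplices of K are:

  0-simplices (10): [0], [1], [2], [3], [4], [5], [6], [7], [8], [9]
  1-simplices (30): (30 of them)
  2-simplices (20): (20 of them)

Hence C_0 ≅ Z^10, C_1 ≅ Z^30, C_2 ≅ Z^20.

∂_1: C_1 → C_0 sends each edge [p,q] (with p < q) to q − p. For instance
  ∂[0,9] = [9] − [0].
The 10×30 boundary matrix has rank 9 and Smith normal form diag(1,1,1,1,1,1,1,1,1).

The boundary map ∂_2: C_2 → C_1 maps a triangle to the signed sum of its edges. For instance
  ∂[2,5,9] = [5,9] − [2,9] + [2,5],
  ∂[3,7,8] = [7,8] − [3,8] + [3,7].
As a 30×20 matrix over Z this has rank 20, with invariant factors (1,1,1,1,1,1,1,1,1,1,1,1,1,1,1,1,1,1,1,2).

Reading off H_k = ker ∂_k / im ∂_{k+1}:

  H_0: rank C_0 − rank ∂_1 = 10 − 9 = 1, and the invariant factors of ∂_1 are all 1, so H_0 = Z.
  H_1: rank ker ∂_1 − rank ∂_2 = (30 − 9) − 20 = 1, and ∂_2 has invariant factor 2 > 1, so H_1 = Z × Z/2.
  H_2: rank ker ∂_2 − rank ∂_3 = (20 − 20) − 0 = 0, and there is no ∂_3, so H_2 = 0.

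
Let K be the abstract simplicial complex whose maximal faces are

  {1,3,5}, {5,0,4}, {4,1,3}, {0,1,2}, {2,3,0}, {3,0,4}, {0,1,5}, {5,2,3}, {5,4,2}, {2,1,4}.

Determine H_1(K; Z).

Order the vertices as 0 < 1 < 2 < 3 < 4 < 5. Listing each simplex with vertices in this order, K has dimension 2 with simplices:

  0-simplices (6): [0], [1], [2], [3], [4], [5]
  1-simplices (15): [0,1], [0,2], [0,3], [0,4], [0,5], [1,2], [1,3], [1,4], [1,5], [2,3], [2,4], [2,5], [3,4], [3,5], [4,5]
  2-simplices (10): [0,1,2], [0,1,5], [0,2,3], [0,3,4], [0,4,5], [1,2,4], [1,3,4], [1,3,5], [2,3,5], [2,4,5]

Hence C_0 ≅ Z^6, C_1 ≅ Z^15, C_2 ≅ Z^10.

∂_1: C_1 → C_0 sends each edge [p,q] (with p < q) to q − p.
The 6×15 boundary matrix has rank 5 and Smith normal form diag(1,1,1,1,1).

The boundary map ∂_2: C_2 → C_1 sends each 2-simplex [p,q,r] to [q,r] − [p,r] + [p,q]. For instance
  ∂[0,2,3] = [2,3] − [0,3] + [0,2],
  ∂[1,3,5] = [3,5] − [1,5] + [1,3].
The resulting 15×10 matrix has rank 10, and its Smith normal form has invariant factors (1,1,1,1,1,1,1,1,1,2).

From H_k ≅ ker(∂_k) / im(∂_{k+1}) we obtain:

  H_1: rank ker ∂_1 − rank ∂_2 = (15 − 5) − 10 = 0, and ∂_2 has invariant factor 2 > 1, so H_1 ≅ Z_2.

H_1 ≅ Z_2.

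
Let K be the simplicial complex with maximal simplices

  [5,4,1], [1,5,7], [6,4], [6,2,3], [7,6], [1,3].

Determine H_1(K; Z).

We work with the vertex ordering 1 < 2 < 3 < 4 < 5 < 6 < 7. The simplices of K, each written with vertices in increasing order, are:

  0-simplices (7): [1], [2], [3], [4], [5], [6], [7]
  1-simplices (11): [1,3], [1,4], [1,5], [1,7], [2,3], [2,6], [3,6], [4,5], [4,6], [5,7], [6,7]
  2-simplices (3): [1,4,5], [1,5,7], [2,3,6]

Hence C_0 ≅ Z^7, C_1 ≅ Z^11, C_2 ≅ Z^3.

Boundary ∂_1: C_1 → C_0 is given by ∂[p,q] = [q] − [p].
The 7×11 boundary matrix has rank 6 and Smith normal form diag(1,1,1,1,1,1).

The boundary map ∂_2: C_2 → C_1 sends each 2-simplex [p,q,r] to [q,r] − [p,r] + [p,q]. For instance
  ∂[1,5,7] = [5,7] − [1,7] + [1,5],
  ∂[1,4,5] = [4,5] − [1,5] + [1,4].
As a 11×3 matrix over Z this has rank 3, with invariant factors (1,1,1).

Reading off H_k = ker ∂_k / im ∂_{k+1}:

  H_1: rank ker ∂_1 − rank ∂_2 = (11 − 6) − 3 = 2, and the invariant factors of ∂_2 are all 1, so H_1 ≅ Z^2.

H_1 = Z^2.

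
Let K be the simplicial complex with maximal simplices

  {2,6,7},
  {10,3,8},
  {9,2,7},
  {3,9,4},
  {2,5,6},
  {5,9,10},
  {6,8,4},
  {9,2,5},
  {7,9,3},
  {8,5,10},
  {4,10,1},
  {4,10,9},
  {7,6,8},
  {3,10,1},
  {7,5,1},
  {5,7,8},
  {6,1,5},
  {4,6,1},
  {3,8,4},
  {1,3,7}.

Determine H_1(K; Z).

Take the total order 1 < 2 < 3 < 4 < 5 < 6 < 7 < 8 < 9 < 10 on the vertex set. Then K (dimension 2) consists of the simplices:

  0-simplices (10): [1], [2], [3], [4], [5], [6], [7], [8], [9], [10]
  1-simplices (30): (30 of them)
  2-simplices (20): (20 of them)

so the chain groups are C_0 ≅ Z^10, C_1 ≅ Z^30, C_2 ≅ Z^20.

∂_1: C_1 → C_0 is given by ∂[p,q] = [q] − [p]. For instance
  ∂[4,8] = [8] − [4].
The resulting 10×30 matrix has rank 9, and its Smith normal form has invariant factors (1,1,1,1,1,1,1,1,1).

Boundary ∂_2: C_2 → C_1 acts by ∂[p,q,r] = [q,r] − [p,r] + [p,q]. For instance
  ∂[5,9,10] = [9,10] − [5,10] + [5,9],
  ∂[3,8,10] = [8,10] − [3,10] + [3,8].
As a 30×20 matrix over Z this has rank 20, with invariant factors (1,1,1,1,1,1,1,1,1,1,1,1,1,1,1,1,1,1,1,2).

Now H_k = ker ∂_k / im ∂_{k+1}, so:

  H_1: rank ker ∂_1 − rank ∂_2 = (30 − 9) − 20 = 1, and ∂_2 has invariant factor 2 > 1, so H_1 = Z ⊕ Z/2Z.

(K is a triangulation of the Klein bottle.)

H_1 = Z ⊕ Z/2Z.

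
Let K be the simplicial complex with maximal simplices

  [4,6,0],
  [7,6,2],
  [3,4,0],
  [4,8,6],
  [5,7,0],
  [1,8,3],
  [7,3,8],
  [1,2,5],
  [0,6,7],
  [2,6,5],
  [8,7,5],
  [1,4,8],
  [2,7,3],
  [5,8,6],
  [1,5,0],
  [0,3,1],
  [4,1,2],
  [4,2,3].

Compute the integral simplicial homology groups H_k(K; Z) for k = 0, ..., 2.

We work with the vertex ordering 0 < 1 < 2 < 3 < 4 < 5 < 6 < 7 < 8. The simplices of K, each written with vertices in increasing order, are:

  0-simplices (9): [0], [1], [2], [3], [4], [5], [6], [7], [8]
  1-simplices (27): (27 of them)
  2-simplices (18): [0,1,3], [0,1,5], [0,3,4], [0,4,6], [0,5,7], [0,6,7], [1,2,4], [1,2,5], [1,3,8], [1,4,8], [2,3,4], [2,3,7], [2,5,6], [2,6,7], [3,7,8], [4,6,8], [5,6,8], [5,7,8]

Hence C_0 ≅ Z^9, C_1 ≅ Z^27, C_2 ≅ Z^18.

Boundary ∂_1: C_1 → C_0 sends each edge [p,q] (with p < q) to q − p.
As a 9×27 matrix over Z this has rank 8, with invariant factors (1,1,1,1,1,1,1,1).

The boundary map ∂_2: C_2 → C_1 sends each 2-simplex [p,q,r] to [q,r] − [p,r] + [p,q]. For instance
  ∂[0,1,5] = [1,5] − [0,5] + [0,1],
  ∂[1,2,5] = [2,5] − [1,5] + [1,2].
The resulting 27×18 matrix has rank 18, and its Smith normal form has invariant factors (1,1,1,1,1,1,1,1,1,1,1,1,1,1,1,1,1,2).

Computing H_k = (kernel of ∂_k) / (image of ∂_{k+1}):

  H_0: rank C_0 − rank ∂_1 = 9 − 8 = 1, and the invariant factors of ∂_1 are all 1, so H_0 ≅ Z.
  H_1: rank ker ∂_1 − rank ∂_2 = (27 − 8) − 18 = 1, and ∂_2 has invariant factor 2 > 1, so H_1 ≅ Z ⊕ Z/2.
  H_2: rank ker ∂_2 − rank ∂_3 = (18 − 18) − 0 = 0, and there is no ∂_3, so H_2 ≅ 0.

As a check, the Euler characteristic is 9 − 27 + 18 = 0, which agrees with 1 − 1 + 0 = 0.

H_0 ≅ Z,  H_1 ≅ Z ⊕ Z/2,  H_2 = 0.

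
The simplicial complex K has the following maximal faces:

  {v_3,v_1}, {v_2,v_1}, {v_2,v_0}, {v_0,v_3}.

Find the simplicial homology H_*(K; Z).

Take the total order v_0 < v_1 < v_2 < v_3 on the vertex set. Then K (dimension 1) consists of the simplices:

  0-simplices (4): [v_0], [v_1], [v_2], [v_3]
  1-simplices (4): [v_0,v_2], [v_0,v_3], [v_1,v_2], [v_1,v_3]

Hence C_0 ≅ Z^4, C_1 ≅ Z^4.

∂_1: C_1 → C_0 is given by ∂[p,q] = [q] − [p]. For instance
  ∂[v_0,v_2] = [v_2] − [v_0].
The 4×4 boundary matrix has rank 3 and Smith normal form diag(1,1,1).

From H_k ≅ ker(∂_k) / im(∂_{k+1}) we obtain:

  H_0: rank C_0 − rank ∂_1 = 4 − 3 = 1, and the invariant factors of ∂_1 are all 1, so H_0 = Z.
  H_1: rank ker ∂_1 − rank ∂_2 = (4 − 3) − 0 = 1, and there is no ∂_2, so H_1 = Z.

(K is a triangulation of the circle S^1.)

H_0 = Z,  H_1 = Z.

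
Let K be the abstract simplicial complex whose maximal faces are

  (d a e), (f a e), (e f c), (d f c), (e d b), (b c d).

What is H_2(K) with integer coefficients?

H_2 = 0.

Fix the vertex order a < b < c < d < e < f and write every simplex with vertices in increasing order. Then dim K = 2 and the simplices of K are:

  0-simplices (6): a, b, c, d, e, f
  1-simplices (12): ad, ae, af, bc, bd, be, cd, ce, cf, de, df, ef
  2-simplices (6): ade, aef, bcd, bde, cdf, cef

so the chain groups are C_0 ≅ Z^6, C_1 ≅ Z^12, C_2 ≅ Z^6.

The boundary map ∂_1: C_1 → C_0 sends each edge [p,q] (with p < q) to q − p. For instance
  ∂ce = e − c.
This gives a 6×12 integer matrix of rank 5; reducing to Smith normal form yields diagonal entries (1,1,1,1,1).

∂_2: C_2 → C_1 maps a triangle to the signed sum of its edges. For instance
  ∂cef = ef − cf + ce,
  ∂bcd = cd − bd + bc.
The 12×6 boundary matrix has rank 6 and Smith normal form diag(1,1,1,1,1,1).

From H_k ≅ ker(∂_k) / im(∂_{k+1}) we obtain:

  H_2: rank ker ∂_2 − rank ∂_3 = (6 − 6) − 0 = 0, and there is no ∂_3, so H_2 = 0.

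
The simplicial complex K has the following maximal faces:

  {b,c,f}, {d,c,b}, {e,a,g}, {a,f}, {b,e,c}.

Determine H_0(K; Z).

K has 7 vertices, 11 edges, 4 triangles.
rank ∂_0 = 0, rank ∂_1 = 6 ⇒ b_0 = 7 − 0 − 6 = 1; all invariant factors of ∂_1 are 1 so no torsion. So H_0 = Z.

H_0 ≅ Z.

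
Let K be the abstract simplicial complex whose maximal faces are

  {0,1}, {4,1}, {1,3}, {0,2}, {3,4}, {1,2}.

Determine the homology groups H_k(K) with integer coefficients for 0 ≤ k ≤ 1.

Take the total order 0 < 1 < 2 < 3 < 4 on the vertex set. Then K (dimension 1) consists of the simplices:

  0-simplices (5): [0], [1], [2], [3], [4]
  1-simplices (6): [0,1], [0,2], [1,2], [1,3], [1,4], [3,4]

giving chain groups C_0 ≅ Z^5, C_1 ≅ Z^6.

Boundary ∂_1: C_1 → C_0 is given by ∂[p,q] = [q] − [p]. For instance
  ∂[0,1] = [1] − [0].
The resulting 5×6 matrix has rank 4, and its Smith normal form has invariant factors (1,1,1,1).

Now H_k = ker ∂_k / im ∂_{k+1}, so:

  H_0: rank C_0 − rank ∂_1 = 5 − 4 = 1, and the invariant factors of ∂_1 are all 1, so H_0 ≅ Z.
  H_1: rank ker ∂_1 − rank ∂_2 = (6 − 4) − 0 = 2, and there is no ∂_2, so H_1 ≅ Z^2.

As a check, the Euler characteristic is 5 − 6 = -1, which agrees with 1 − 2 = -1.
(K is a triangulation of a wedge of 2 circles.)

H_0 = Z,  H_1 = Z^2.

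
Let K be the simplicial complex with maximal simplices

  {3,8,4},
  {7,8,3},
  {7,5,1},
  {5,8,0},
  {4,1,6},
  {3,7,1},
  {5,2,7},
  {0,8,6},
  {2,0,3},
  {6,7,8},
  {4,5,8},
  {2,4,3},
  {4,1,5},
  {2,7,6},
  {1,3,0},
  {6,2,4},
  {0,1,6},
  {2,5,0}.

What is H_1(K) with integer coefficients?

We work with the vertex ordering 0 < 1 < 2 < 3 < 4 < 5 < 6 < 7 < 8. The simplices of K, each written with vertices in increasing order, are:

  0-simplices (9): [0], [1], [2], [3], [4], [5], [6], [7], [8]
  1-simplices (27): (27 of them)
  2-simplices (18): [0,1,3], [0,1,6], [0,2,3], [0,2,5], [0,5,8], [0,6,8], [1,3,7], [1,4,5], [1,4,6], [1,5,7], [2,3,4], [2,4,6], [2,5,7], [2,6,7], [3,4,8], [3,7,8], [4,5,8], [6,7,8]

giving chain groups C_0 ≅ Z^9, C_1 ≅ Z^27, C_2 ≅ Z^18.

∂_1: C_1 → C_0 is given by ∂[p,q] = [q] − [p]. For instance
  ∂[1,6] = [6] − [1].
The resulting 9×27 matrix has rank 8, and its Smith normal form has invariant factors (1,1,1,1,1,1,1,1).

∂_2: C_2 → C_1 acts by ∂[p,q,r] = [q,r] − [p,r] + [p,q]. For instance
  ∂[0,1,6] = [1,6] − [0,6] + [0,1],
  ∂[1,4,5] = [4,5] − [1,5] + [1,4].
The 27×18 boundary matrix has rank 17 and Smith normal form diag(1,1,1,1,1,1,1,1,1,1,1,1,1,1,1,1,1).

From H_k ≅ ker(∂_k) / im(∂_{k+1}) we obtain:

  H_1: rank ker ∂_1 − rank ∂_2 = (27 − 8) − 17 = 2, and the invariant factors of ∂_2 are all 1, so H_1 = Z^2.

(K is a triangulation of the torus T^2.)

H_1 = Z^2.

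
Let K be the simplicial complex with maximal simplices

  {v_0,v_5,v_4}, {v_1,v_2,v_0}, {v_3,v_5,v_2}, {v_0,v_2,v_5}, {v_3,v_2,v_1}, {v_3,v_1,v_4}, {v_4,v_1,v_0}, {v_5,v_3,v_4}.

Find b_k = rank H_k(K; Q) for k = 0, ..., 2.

b_0 = 1, b_1 = 0, b_2 = 1.

K has 6 vertices, 12 edges, 8 triangles.
rank ∂_0 = 0, rank ∂_1 = 5 ⇒ b_0 = 6 − 0 − 5 = 1; all invariant factors of ∂_1 are 1 so no torsion. So H_0 = Z.
rank ∂_1 = 5, rank ∂_2 = 7 ⇒ b_1 = 12 − 5 − 7 = 0; all invariant factors of ∂_2 are 1 so no torsion. So H_1 = 0.
rank ∂_2 = 7, rank ∂_3 = 0 ⇒ b_2 = 8 − 7 − 0 = 1. So H_2 = Z.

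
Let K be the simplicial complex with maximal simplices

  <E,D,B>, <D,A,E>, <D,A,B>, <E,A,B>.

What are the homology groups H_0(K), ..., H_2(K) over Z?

Take the total order A < B < D < E on the vertex set. Then K (dimension 2) consists of the simplices:

  0-simplices (4): A, B, D, E
  1-simplices (6): AB, AD, AE, BD, BE, DE
  2-simplices (4): ABD, ABE, ADE, BDE

so the chain groups are C_0 ≅ Z^4, C_1 ≅ Z^6, C_2 ≅ Z^4.

∂_1: C_1 → C_0 sends each edge [p,q] (with p < q) to q − p. For instance
  ∂BE = E − B.
This gives a 4×6 integer matrix of rank 3; reducing to Smith normal form yields diagonal entries (1,1,1).

The boundary map ∂_2: C_2 → C_1 sends each 2-simplex [p,q,r] to [q,r] − [p,r] + [p,q]. For instance
  ∂ADE = DE − AE + AD,
  ∂BDE = DE − BE + BD.
The resulting 6×4 matrix has rank 3, and its Smith normal form has invariant factors (1,1,1).

Now H_k = ker ∂_k / im ∂_{k+1}, so:

  H_0: rank C_0 − rank ∂_1 = 4 − 3 = 1, and the invariant factors of ∂_1 are all 1, so H_0 ≅ Z.
  H_1: rank ker ∂_1 − rank ∂_2 = (6 − 3) − 3 = 0, and the invariant factors of ∂_2 are all 1, so H_1 ≅ 0.
  H_2: rank ker ∂_2 − rank ∂_3 = (4 − 3) − 0 = 1, and there is no ∂_3, so H_2 ≅ Z.

H_0 ≅ Z,  H_1 = 0,  H_2 ≅ Z.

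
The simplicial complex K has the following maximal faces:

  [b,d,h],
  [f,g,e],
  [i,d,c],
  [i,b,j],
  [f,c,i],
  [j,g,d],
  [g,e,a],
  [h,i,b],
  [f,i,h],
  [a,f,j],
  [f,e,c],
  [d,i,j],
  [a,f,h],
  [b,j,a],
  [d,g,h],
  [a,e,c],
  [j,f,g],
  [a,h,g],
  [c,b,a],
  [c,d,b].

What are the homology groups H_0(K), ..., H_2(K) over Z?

H_0 ≅ Z,  H_1 ≅ Z ⊕ Z/2,  H_2 = 0.

We work with the vertex ordering a < b < c < d < e < f < g < h < i < j. The simplices of K, each written with vertices in increasing order, are:

  0-simplices (10): a, b, c, d, e, f, g, h, i, j
  1-simplices (30): ab, ac, ae, af, ag, ah, aj, bc, bd, bh, bi, bj, cd, ce, cf, ci, dg, dh, di, dj, ef, eg, fg, fh, fi, fj, gh, gj, hi, ij
  2-simplices (20): abc, abj, ace, aeg, afh, afj, agh, bcd, bdh, bhi, bij, cdi, cef, cfi, dgh, dgj, dij, efg, fgj, fhi

giving chain groups C_0 ≅ Z^10, C_1 ≅ Z^30, C_2 ≅ Z^20.

Boundary ∂_1: C_1 → C_0 is given by ∂[p,q] = [q] − [p]. For instance
  ∂fj = j − f.
The resulting 10×30 matrix has rank 9, and its Smith normal form has invariant factors (1,1,1,1,1,1,1,1,1).

Boundary ∂_2: C_2 → C_1 sends each 2-simplex [p,q,r] to [q,r] − [p,r] + [p,q]. For instance
  ∂afh = fh − ah + af,
  ∂bcd = cd − bd + bc.
As a 30×20 matrix over Z this has rank 20, with invariant factors (1,1,1,1,1,1,1,1,1,1,1,1,1,1,1,1,1,1,1,2).

From H_k ≅ ker(∂_k) / im(∂_{k+1}) we obtain:

  H_0: rank C_0 − rank ∂_1 = 10 − 9 = 1, and the invariant factors of ∂_1 are all 1, so H_0 ≅ Z.
  H_1: rank ker ∂_1 − rank ∂_2 = (30 − 9) − 20 = 1, and ∂_2 has invariant factor 2 > 1, so H_1 ≅ Z ⊕ Z/2.
  H_2: rank ker ∂_2 − rank ∂_3 = (20 − 20) − 0 = 0, and there is no ∂_3, so H_2 ≅ 0.

As a check, the Euler characteristic is 10 − 30 + 20 = 0, which agrees with 1 − 1 + 0 = 0.
(K is a triangulation of the Klein bottle.)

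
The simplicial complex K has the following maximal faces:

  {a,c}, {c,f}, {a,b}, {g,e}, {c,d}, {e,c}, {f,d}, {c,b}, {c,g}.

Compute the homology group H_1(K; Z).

K has 7 vertices, 9 edges.
rank ∂_1 = 6, rank ∂_2 = 0 ⇒ b_1 = 9 − 6 − 0 = 3. So H_1 ≅ Z^3.

H_1 ≅ Z^3.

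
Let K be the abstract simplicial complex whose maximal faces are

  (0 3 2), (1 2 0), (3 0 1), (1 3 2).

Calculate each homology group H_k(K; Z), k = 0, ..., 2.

H_0 = Z,  H_1 = 0,  H_2 = Z.

K has 4 vertices, 6 edges, 4 triangles.
rank ∂_0 = 0, rank ∂_1 = 3 ⇒ b_0 = 4 − 0 − 3 = 1; all invariant factors of ∂_1 are 1 so no torsion. So H_0 ≅ Z.
rank ∂_1 = 3, rank ∂_2 = 3 ⇒ b_1 = 6 − 3 − 3 = 0; all invariant factors of ∂_2 are 1 so no torsion. So H_1 ≅ 0.
rank ∂_2 = 3, rank ∂_3 = 0 ⇒ b_2 = 4 − 3 − 0 = 1. So H_2 ≅ Z.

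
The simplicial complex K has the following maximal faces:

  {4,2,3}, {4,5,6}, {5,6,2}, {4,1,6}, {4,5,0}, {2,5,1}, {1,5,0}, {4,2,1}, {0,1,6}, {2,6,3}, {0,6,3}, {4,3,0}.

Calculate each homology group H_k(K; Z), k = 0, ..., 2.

H_0 ≅ Z,  H_1 ≅ Z_2,  H_2 = 0.

Fix the vertex order 0 < 1 < 2 < 3 < 4 < 5 < 6 and write every simplex with vertices in increasing order. Then dim K = 2 and the simplices of K are:

  0-simplices (7): [0], [1], [2], [3], [4], [5], [6]
  1-simplices (18): [0,1], [0,3], [0,4], [0,5], [0,6], [1,2], [1,4], [1,5], [1,6], [2,3], [2,4], [2,5], [2,6], [3,4], [3,6], [4,5], [4,6], [5,6]
  2-simplices (12): [0,1,5], [0,1,6], [0,3,4], [0,3,6], [0,4,5], [1,2,4], [1,2,5], [1,4,6], [2,3,4], [2,3,6], [2,5,6], [4,5,6]

so the chain groups are C_0 ≅ Z^7, C_1 ≅ Z^18, C_2 ≅ Z^12.

∂_1: C_1 → C_0 maps an edge to its endpoints' difference, ∂[p,q] = q − p.
As a 7×18 matrix over Z this has rank 6, with invariant factors (1,1,1,1,1,1).

∂_2: C_2 → C_1 maps a triangle to the signed sum of its edges. For instance
  ∂[2,3,6] = [3,6] − [2,6] + [2,3],
  ∂[4,5,6] = [5,6] − [4,6] + [4,5].
The 18×12 boundary matrix has rank 12 and Smith normal form diag(1,1,1,1,1,1,1,1,1,1,1,2).

Computing H_k = (kernel of ∂_k) / (image of ∂_{k+1}):

  H_0: rank C_0 − rank ∂_1 = 7 − 6 = 1, and the invariant factors of ∂_1 are all 1, so H_0 ≅ Z.
  H_1: rank ker ∂_1 − rank ∂_2 = (18 − 6) − 12 = 0, and ∂_2 has invariant factor 2 > 1, so H_1 ≅ Z_2.
  H_2: rank ker ∂_2 − rank ∂_3 = (12 − 12) − 0 = 0, and there is no ∂_3, so H_2 ≅ 0.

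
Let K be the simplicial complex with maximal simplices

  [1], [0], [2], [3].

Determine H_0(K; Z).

H_0 = Z^4.

We work with the vertex ordering 0 < 1 < 2 < 3. The simplices of K, each written with vertices in increasing order, are:

  0-simplices (4): [0], [1], [2], [3]

Hence C_0 ≅ Z^4.

Now H_k = ker ∂_k / im ∂_{k+1}, so:

  H_0: rank C_0 − rank ∂_1 = 4 − 0 = 4, and there is no ∂_1, so H_0 ≅ Z^4.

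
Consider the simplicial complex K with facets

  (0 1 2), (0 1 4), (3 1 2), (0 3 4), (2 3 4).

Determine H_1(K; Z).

H_1 ≅ Z.

K has 5 vertices, 10 edges, 5 triangles.
rank ∂_1 = 4, rank ∂_2 = 5 ⇒ b_1 = 10 − 4 − 5 = 1; all invariant factors of ∂_2 are 1 so no torsion. So H_1 = Z.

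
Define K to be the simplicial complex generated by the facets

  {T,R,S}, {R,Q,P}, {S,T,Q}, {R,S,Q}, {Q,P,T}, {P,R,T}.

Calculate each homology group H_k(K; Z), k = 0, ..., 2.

H_0 = Z,  H_1 = 0,  H_2 = Z.

We work with the vertex ordering P < Q < R < S < T. The simplices of K, each written with vertices in increasing order, are:

  0-simplices (5): P, Q, R, S, T
  1-simplices (9): PQ, PR, PT, QR, QS, QT, RS, RT, ST
  2-simplices (6): PQR, PQT, PRT, QRS, QST, RST

so the chain groups are C_0 ≅ Z^5, C_1 ≅ Z^9, C_2 ≅ Z^6.

The boundary map ∂_1: C_1 → C_0 sends each edge [p,q] (with p < q) to q − p. For instance
  ∂QT = T − Q.
The resulting 5×9 matrix has rank 4, and its Smith normal form has invariant factors (1,1,1,1).

The boundary map ∂_2: C_2 → C_1 maps a triangle to the signed sum of its edges. For instance
  ∂QRS = RS − QS + QR,
  ∂PRT = RT − PT + PR.
As a 9×6 matrix over Z this has rank 5, with invariant factors (1,1,1,1,1).

Now H_k = ker ∂_k / im ∂_{k+1}, so:

  H_0: rank C_0 − rank ∂_1 = 5 − 4 = 1, and the invariant factors of ∂_1 are all 1, so H_0 ≅ Z.
  H_1: rank ker ∂_1 − rank ∂_2 = (9 − 4) − 5 = 0, and the invariant factors of ∂_2 are all 1, so H_1 ≅ 0.
  H_2: rank ker ∂_2 − rank ∂_3 = (6 − 5) − 0 = 1, and there is no ∂_3, so H_2 ≅ Z.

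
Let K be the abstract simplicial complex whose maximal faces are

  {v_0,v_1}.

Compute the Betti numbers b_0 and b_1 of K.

K has 2 vertices, 1 edge.
rank ∂_0 = 0, rank ∂_1 = 1 ⇒ b_0 = 2 − 0 − 1 = 1; all invariant factors of ∂_1 are 1 so no torsion. So H_0 = Z.
rank ∂_1 = 1, rank ∂_2 = 0 ⇒ b_1 = 1 − 1 − 0 = 0. So H_1 = 0.

b_0 = 1, b_1 = 0.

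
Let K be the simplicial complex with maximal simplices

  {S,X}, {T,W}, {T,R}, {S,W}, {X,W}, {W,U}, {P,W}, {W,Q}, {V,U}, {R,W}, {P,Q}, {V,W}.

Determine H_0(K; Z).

H_0 = Z.

Fix the vertex order P < Q < R < S < T < U < V < W < X and write every simplex with vertices in increasing order. Then dim K = 1 and the simplices of K are:

  0-simplices (9): P, Q, R, S, T, U, V, W, X
  1-simplices (12): PQ, PW, QW, RT, RW, SW, SX, TW, UV, UW, VW, WX

Hence C_0 ≅ Z^9, C_1 ≅ Z^12.

Boundary ∂_1: C_1 → C_0 maps an edge to its endpoints' difference, ∂[p,q] = q − p.
The resulting 9×12 matrix has rank 8, and its Smith normal form has invariant factors (1,1,1,1,1,1,1,1).

Now H_k = ker ∂_k / im ∂_{k+1}, so:

  H_0: rank C_0 − rank ∂_1 = 9 − 8 = 1, and the invariant factors of ∂_1 are all 1, so H_0 ≅ Z.

(K is a triangulation of a wedge of 4 circles.)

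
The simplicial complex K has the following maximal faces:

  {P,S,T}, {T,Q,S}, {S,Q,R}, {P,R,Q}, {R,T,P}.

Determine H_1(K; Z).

H_1 = Z.

Order the vertices as P < Q < R < S < T. Listing each simplex with vertices in this order, K has dimension 2 with simplices:

  0-simplices (5): P, Q, R, S, T
  1-simplices (10): PQ, PR, PS, PT, QR, QS, QT, RS, RT, ST
  2-simplices (5): PQR, PRT, PST, QRS, QST

so the chain groups are C_0 ≅ Z^5, C_1 ≅ Z^10, C_2 ≅ Z^5.

The boundary map ∂_1: C_1 → C_0 is given by ∂[p,q] = [q] − [p]. For instance
  ∂ST = T − S.
The resulting 5×10 matrix has rank 4, and its Smith normal form has invariant factors (1,1,1,1).

Boundary ∂_2: C_2 → C_1 maps a triangle to the signed sum of its edges. For instance
  ∂PST = ST − PT + PS,
  ∂PQR = QR − PR + PQ.
As a 10×5 matrix over Z this has rank 5, with invariant factors (1,1,1,1,1).

From H_k ≅ ker(∂_k) / im(∂_{k+1}) we obtain:

  H_1: rank ker ∂_1 − rank ∂_2 = (10 − 4) − 5 = 1, and the invariant factors of ∂_2 are all 1, so H_1 = Z.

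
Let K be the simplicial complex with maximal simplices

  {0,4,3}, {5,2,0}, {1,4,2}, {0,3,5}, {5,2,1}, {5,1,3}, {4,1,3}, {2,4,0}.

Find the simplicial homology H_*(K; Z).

H_0 = Z,  H_1 = 0,  H_2 = Z.

Order the vertices as 0 < 1 < 2 < 3 < 4 < 5. Listing each simplex with vertices in this order, K has dimension 2 with simplices:

  0-simplices (6): [0], [1], [2], [3], [4], [5]
  1-simplices (12): [0,2], [0,3], [0,4], [0,5], [1,2], [1,3], [1,4], [1,5], [2,4], [2,5], [3,4], [3,5]
  2-simplices (8): [0,2,4], [0,2,5], [0,3,4], [0,3,5], [1,2,4], [1,2,5], [1,3,4], [1,3,5]

so the chain groups are C_0 ≅ Z^6, C_1 ≅ Z^12, C_2 ≅ Z^8.

Boundary ∂_1: C_1 → C_0 is given by ∂[p,q] = [q] − [p].
The resulting 6×12 matrix has rank 5, and its Smith normal form has invariant factors (1,1,1,1,1).

∂_2: C_2 → C_1 acts by ∂[p,q,r] = [q,r] − [p,r] + [p,q]. For instance
  ∂[1,3,4] = [3,4] − [1,4] + [1,3],
  ∂[0,2,5] = [2,5] − [0,5] + [0,2].
This gives a 12×8 integer matrix of rank 7; reducing to Smith normal form yields diagonal entries (1,1,1,1,1,1,1).

Reading off H_k = ker ∂_k / im ∂_{k+1}:

  H_0: rank C_0 − rank ∂_1 = 6 − 5 = 1, and the invariant factors of ∂_1 are all 1, so H_0 ≅ Z.
  H_1: rank ker ∂_1 − rank ∂_2 = (12 − 5) − 7 = 0, and the invariant factors of ∂_2 are all 1, so H_1 ≅ 0.
  H_2: rank ker ∂_2 − rank ∂_3 = (8 − 7) − 0 = 1, and there is no ∂_3, so H_2 ≅ Z.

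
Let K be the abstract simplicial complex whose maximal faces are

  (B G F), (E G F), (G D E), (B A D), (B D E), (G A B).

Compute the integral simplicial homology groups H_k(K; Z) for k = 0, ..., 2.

H_0 ≅ Z,  H_1 ≅ Z,  H_2 = 0.

Take the total order A < B < D < E < F < G on the vertex set. Then K (dimension 2) consists of the simplices:

  0-simplices (6): A, B, D, E, F, G
  1-simplices (12): AB, AD, AG, BD, BE, BF, BG, DE, DG, EF, EG, FG
  2-simplices (6): ABD, ABG, BDE, BFG, DEG, EFG

Hence C_0 ≅ Z^6, C_1 ≅ Z^12, C_2 ≅ Z^6.

The boundary map ∂_1: C_1 → C_0 maps an edge to its endpoints' difference, ∂[p,q] = q − p.
The resulting 6×12 matrix has rank 5, and its Smith normal form has invariant factors (1,1,1,1,1).

Boundary ∂_2: C_2 → C_1 sends each 2-simplex [p,q,r] to [q,r] − [p,r] + [p,q]. For instance
  ∂BFG = FG − BG + BF,
  ∂EFG = FG − EG + EF.
The 12×6 boundary matrix has rank 6 and Smith normal form diag(1,1,1,1,1,1).

From H_k ≅ ker(∂_k) / im(∂_{k+1}) we obtain:

  H_0: rank C_0 − rank ∂_1 = 6 − 5 = 1, and the invariant factors of ∂_1 are all 1, so H_0 ≅ Z.
  H_1: rank ker ∂_1 − rank ∂_2 = (12 − 5) − 6 = 1, and the invariant factors of ∂_2 are all 1, so H_1 ≅ Z.
  H_2: rank ker ∂_2 − rank ∂_3 = (6 − 6) − 0 = 0, and there is no ∂_3, so H_2 ≅ 0.

As a check, the Euler characteristic is 6 − 12 + 6 = 0, which agrees with 1 − 1 + 0 = 0.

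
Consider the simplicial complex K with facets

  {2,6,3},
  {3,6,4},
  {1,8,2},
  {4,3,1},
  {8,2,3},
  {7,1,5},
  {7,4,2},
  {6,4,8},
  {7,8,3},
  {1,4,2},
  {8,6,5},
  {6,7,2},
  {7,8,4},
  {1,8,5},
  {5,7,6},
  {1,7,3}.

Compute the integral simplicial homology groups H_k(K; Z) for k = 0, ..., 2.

Take the total order 1 < 2 < 3 < 4 < 5 < 6 < 7 < 8 on the vertex set. Then K (dimension 2) consists of the simplices:

  0-simplices (8): [1], [2], [3], [4], [5], [6], [7], [8]
  1-simplices (24): (24 of them)
  2-simplices (16): [1,2,4], [1,2,8], [1,3,4], [1,3,7], [1,5,7], [1,5,8], [2,3,6], [2,3,8], [2,4,7], [2,6,7], [3,4,6], [3,7,8], [4,6,8], [4,7,8], [5,6,7], [5,6,8]

Hence C_0 ≅ Z^8, C_1 ≅ Z^24, C_2 ≅ Z^16.

∂_1: C_1 → C_0 is given by ∂[p,q] = [q] − [p].
As a 8×24 matrix over Z this has rank 7, with invariant factors (1,1,1,1,1,1,1).

The boundary map ∂_2: C_2 → C_1 sends each 2-simplex [p,q,r] to [q,r] − [p,r] + [p,q]. For instance
  ∂[2,4,7] = [4,7] − [2,7] + [2,4],
  ∂[5,6,8] = [6,8] − [5,8] + [5,6].
This gives a 24×16 integer matrix of rank 15; reducing to Smith normal form yields diagonal entries (1,1,1,1,1,1,1,1,1,1,1,1,1,1,1).

Reading off H_k = ker ∂_k / im ∂_{k+1}:

  H_0: rank C_0 − rank ∂_1 = 8 − 7 = 1, and the invariant factors of ∂_1 are all 1, so H_0 ≅ Z.
  H_1: rank ker ∂_1 − rank ∂_2 = (24 − 7) − 15 = 2, and the invariant factors of ∂_2 are all 1, so H_1 ≅ Z^2.
  H_2: rank ker ∂_2 − rank ∂_3 = (16 − 15) − 0 = 1, and there is no ∂_3, so H_2 ≅ Z.

As a check, the Euler characteristic is 8 − 24 + 16 = 0, which agrees with 1 − 2 + 1 = 0.
(K is a triangulation of the torus T^2.)

H_0 ≅ Z,  H_1 ≅ Z^2,  H_2 ≅ Z.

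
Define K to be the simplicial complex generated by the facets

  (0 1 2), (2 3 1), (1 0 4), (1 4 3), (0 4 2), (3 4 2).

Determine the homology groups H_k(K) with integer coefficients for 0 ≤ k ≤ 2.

H_0 ≅ Z,  H_1 = 0,  H_2 ≅ Z.

We work with the vertex ordering 0 < 1 < 2 < 3 < 4. The simplices of K, each written with vertices in increasing order, are:

  0-simplices (5): [0], [1], [2], [3], [4]
  1-simplices (9): [0,1], [0,2], [0,4], [1,2], [1,3], [1,4], [2,3], [2,4], [3,4]
  2-simplices (6): [0,1,2], [0,1,4], [0,2,4], [1,2,3], [1,3,4], [2,3,4]

so the chain groups are C_0 ≅ Z^5, C_1 ≅ Z^9, C_2 ≅ Z^6.

Boundary ∂_1: C_1 → C_0 maps an edge to its endpoints' difference, ∂[p,q] = q − p. For instance
  ∂[0,1] = [1] − [0].
The 5×9 boundary matrix has rank 4 and Smith normal form diag(1,1,1,1).

The boundary map ∂_2: C_2 → C_1 sends each 2-simplex [p,q,r] to [q,r] − [p,r] + [p,q]. For instance
  ∂[0,1,2] = [1,2] − [0,2] + [0,1],
  ∂[1,2,3] = [2,3] − [1,3] + [1,2].
The resulting 9×6 matrix has rank 5, and its Smith normal form has invariant factors (1,1,1,1,1).

Computing H_k = (kernel of ∂_k) / (image of ∂_{k+1}):

  H_0: rank C_0 − rank ∂_1 = 5 − 4 = 1, and the invariant factors of ∂_1 are all 1, so H_0 ≅ Z.
  H_1: rank ker ∂_1 − rank ∂_2 = (9 − 4) − 5 = 0, and the invariant factors of ∂_2 are all 1, so H_1 ≅ 0.
  H_2: rank ker ∂_2 − rank ∂_3 = (6 − 5) − 0 = 1, and there is no ∂_3, so H_2 ≅ Z.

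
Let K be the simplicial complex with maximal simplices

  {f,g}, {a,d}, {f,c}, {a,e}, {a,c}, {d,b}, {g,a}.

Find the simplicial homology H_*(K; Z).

We work with the vertex ordering a < b < c < d < e < f < g. The simplices of K, each written with vertices in increasing order, are:

  0-simplices (7): a, b, c, d, e, f, g
  1-simplices (7): ac, ad, ae, ag, bd, cf, fg

Hence C_0 ≅ Z^7, C_1 ≅ Z^7.

Boundary ∂_1: C_1 → C_0 is given by ∂[p,q] = [q] − [p]. For instance
  ∂ae = e − a.
As a 7×7 matrix over Z this has rank 6, with invariant factors (1,1,1,1,1,1).

Computing H_k = (kernel of ∂_k) / (image of ∂_{k+1}):

  H_0: rank C_0 − rank ∂_1 = 7 − 6 = 1, and the invariant factors of ∂_1 are all 1, so H_0 ≅ Z.
  H_1: rank ker ∂_1 − rank ∂_2 = (7 − 6) − 0 = 1, and there is no ∂_2, so H_1 ≅ Z.

H_0 ≅ Z,  H_1 ≅ Z.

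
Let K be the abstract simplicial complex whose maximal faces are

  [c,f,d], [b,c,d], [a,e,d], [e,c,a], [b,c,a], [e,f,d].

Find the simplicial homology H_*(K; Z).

H_0 ≅ Z,  H_1 ≅ Z,  H_2 = 0.

Order the vertices as a < b < c < d < e < f. Listing each simplex with vertices in this order, K has dimension 2 with simplices:

  0-simplices (6): a, b, c, d, e, f
  1-simplices (12): ab, ac, ad, ae, bc, bd, cd, ce, cf, de, df, ef
  2-simplices (6): abc, ace, ade, bcd, cdf, def

giving chain groups C_0 ≅ Z^6, C_1 ≅ Z^12, C_2 ≅ Z^6.

The boundary map ∂_1: C_1 → C_0 is given by ∂[p,q] = [q] − [p]. For instance
  ∂cd = d − c.
This gives a 6×12 integer matrix of rank 5; reducing to Smith normal form yields diagonal entries (1,1,1,1,1).

Boundary ∂_2: C_2 → C_1 maps a triangle to the signed sum of its edges. For instance
  ∂def = ef − df + de,
  ∂ace = ce − ae + ac.
This gives a 12×6 integer matrix of rank 6; reducing to Smith normal form yields diagonal entries (1,1,1,1,1,1).

Reading off H_k = ker ∂_k / im ∂_{k+1}:

  H_0: rank C_0 − rank ∂_1 = 6 − 5 = 1, and the invariant factors of ∂_1 are all 1, so H_0 ≅ Z.
  H_1: rank ker ∂_1 − rank ∂_2 = (12 − 5) − 6 = 1, and the invariant factors of ∂_2 are all 1, so H_1 ≅ Z.
  H_2: rank ker ∂_2 − rank ∂_3 = (6 − 6) − 0 = 0, and there is no ∂_3, so H_2 ≅ 0.

(K is a triangulation of the cylinder S^1 x I.)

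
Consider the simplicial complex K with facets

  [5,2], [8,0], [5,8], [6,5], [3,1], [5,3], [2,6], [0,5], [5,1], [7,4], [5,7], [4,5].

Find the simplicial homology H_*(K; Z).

H_0 = Z,  H_1 = Z^4.

Take the total order 0 < 1 < 2 < 3 < 4 < 5 < 6 < 7 < 8 on the vertex set. Then K (dimension 1) consists of the simplices:

  0-simplices (9): [0], [1], [2], [3], [4], [5], [6], [7], [8]
  1-simplices (12): [0,5], [0,8], [1,3], [1,5], [2,5], [2,6], [3,5], [4,5], [4,7], [5,6], [5,7], [5,8]

so the chain groups are C_0 ≅ Z^9, C_1 ≅ Z^12.

Boundary ∂_1: C_1 → C_0 sends each edge [p,q] (with p < q) to q − p. For instance
  ∂[0,8] = [8] − [0].
The resulting 9×12 matrix has rank 8, and its Smith normal form has invariant factors (1,1,1,1,1,1,1,1).

Computing H_k = (kernel of ∂_k) / (image of ∂_{k+1}):

  H_0: rank C_0 − rank ∂_1 = 9 − 8 = 1, and the invariant factors of ∂_1 are all 1, so H_0 ≅ Z.
  H_1: rank ker ∂_1 − rank ∂_2 = (12 − 8) − 0 = 4, and there is no ∂_2, so H_1 ≅ Z^4.

(K is a triangulation of a wedge of 4 circles.)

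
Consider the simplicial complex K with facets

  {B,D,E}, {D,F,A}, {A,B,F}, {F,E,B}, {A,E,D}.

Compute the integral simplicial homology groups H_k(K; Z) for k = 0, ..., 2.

Take the total order A < B < D < E < F on the vertex set. Then K (dimension 2) consists of the simplices:

  0-simplices (5): A, B, D, E, F
  1-simplices (10): AB, AD, AE, AF, BD, BE, BF, DE, DF, EF
  2-simplices (5): ABF, ADE, ADF, BDE, BEF

so the chain groups are C_0 ≅ Z^5, C_1 ≅ Z^10, C_2 ≅ Z^5.

Boundary ∂_1: C_1 → C_0 sends each edge [p,q] (with p < q) to q − p.
The 5×10 boundary matrix has rank 4 and Smith normal form diag(1,1,1,1).

∂_2: C_2 → C_1 maps a triangle to the signed sum of its edges. For instance
  ∂ABF = BF − AF + AB,
  ∂ADF = DF − AF + AD.
This gives a 10×5 integer matrix of rank 5; reducing to Smith normal form yields diagonal entries (1,1,1,1,1).

From H_k ≅ ker(∂_k) / im(∂_{k+1}) we obtain:

  H_0: rank C_0 − rank ∂_1 = 5 − 4 = 1, and the invariant factors of ∂_1 are all 1, so H_0 = Z.
  H_1: rank ker ∂_1 − rank ∂_2 = (10 − 4) − 5 = 1, and the invariant factors of ∂_2 are all 1, so H_1 = Z.
  H_2: rank ker ∂_2 − rank ∂_3 = (5 − 5) − 0 = 0, and there is no ∂_3, so H_2 = 0.

H_0 ≅ Z,  H_1 ≅ Z,  H_2 = 0.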